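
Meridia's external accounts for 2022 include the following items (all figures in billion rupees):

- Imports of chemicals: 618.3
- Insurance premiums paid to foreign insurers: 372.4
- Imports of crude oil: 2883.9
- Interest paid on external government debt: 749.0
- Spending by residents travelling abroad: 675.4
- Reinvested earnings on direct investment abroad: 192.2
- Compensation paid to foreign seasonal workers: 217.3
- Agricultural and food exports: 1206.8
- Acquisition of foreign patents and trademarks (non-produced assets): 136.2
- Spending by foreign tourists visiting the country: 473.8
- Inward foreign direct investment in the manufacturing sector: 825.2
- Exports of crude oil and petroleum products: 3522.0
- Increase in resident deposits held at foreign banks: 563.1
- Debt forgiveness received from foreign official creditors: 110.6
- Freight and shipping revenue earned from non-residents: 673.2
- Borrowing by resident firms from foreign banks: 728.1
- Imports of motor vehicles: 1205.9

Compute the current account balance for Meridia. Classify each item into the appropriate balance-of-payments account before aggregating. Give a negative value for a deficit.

Goods: -618.3 - 1205.9 - 2883.9 + 1206.8 + 3522.0 = 20.7
Services: 673.2 - 372.4 + 473.8 - 675.4 = 99.2
Primary income: 192.2 - 217.3 - 749.0 = -774.1
Current account = 20.7 + 99.2 + (-774.1) = -654.2
(Excluded from the current account — capital account: acquisition of foreign patents and trademarks (non-produced assets) 136.2, debt forgiveness received from foreign official creditors 110.6; financial account: inward foreign direct investment in the manufacturing sector 825.2, increase in resident deposits held at foreign banks 563.1, borrowing by resident firms from foreign banks 728.1.)

-654.2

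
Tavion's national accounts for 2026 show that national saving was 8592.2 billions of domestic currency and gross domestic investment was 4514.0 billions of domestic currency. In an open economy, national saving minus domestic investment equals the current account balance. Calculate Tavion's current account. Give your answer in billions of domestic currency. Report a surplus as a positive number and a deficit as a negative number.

4078.2

CA = S - I = 8592.2 - 4514.0 = 4078.2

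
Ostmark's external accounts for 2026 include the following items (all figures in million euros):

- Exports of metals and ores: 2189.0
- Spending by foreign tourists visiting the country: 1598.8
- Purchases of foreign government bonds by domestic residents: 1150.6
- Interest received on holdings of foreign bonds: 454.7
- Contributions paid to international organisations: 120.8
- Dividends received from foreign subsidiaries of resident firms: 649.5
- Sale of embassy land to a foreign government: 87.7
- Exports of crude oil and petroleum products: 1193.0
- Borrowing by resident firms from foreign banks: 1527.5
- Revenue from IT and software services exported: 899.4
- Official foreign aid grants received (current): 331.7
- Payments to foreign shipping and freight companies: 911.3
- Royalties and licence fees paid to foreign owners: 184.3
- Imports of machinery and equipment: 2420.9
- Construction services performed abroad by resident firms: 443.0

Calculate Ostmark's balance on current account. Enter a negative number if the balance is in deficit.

Goods: -2420.9 + 2189.0 + 1193.0 = 961.1
Services: 899.4 + 443.0 - 184.3 - 911.3 + 1598.8 = 1845.6
Primary income: 649.5 + 454.7 = 1104.2
Secondary income: -120.8 + 331.7 = 210.9
Current account = 961.1 + 1845.6 + 1104.2 + 210.9 = 4121.8
(Excluded from the current account — financial account: purchases of foreign government bonds by domestic residents 1150.6, borrowing by resident firms from foreign banks 1527.5; capital account: sale of embassy land to a foreign government 87.7.)

4121.8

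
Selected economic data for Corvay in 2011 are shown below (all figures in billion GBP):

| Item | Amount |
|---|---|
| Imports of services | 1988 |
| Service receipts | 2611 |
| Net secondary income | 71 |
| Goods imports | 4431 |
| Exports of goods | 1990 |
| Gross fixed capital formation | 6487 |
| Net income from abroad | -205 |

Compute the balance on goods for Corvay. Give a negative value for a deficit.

Goods balance = 1990 - 4431 = -2441

-2441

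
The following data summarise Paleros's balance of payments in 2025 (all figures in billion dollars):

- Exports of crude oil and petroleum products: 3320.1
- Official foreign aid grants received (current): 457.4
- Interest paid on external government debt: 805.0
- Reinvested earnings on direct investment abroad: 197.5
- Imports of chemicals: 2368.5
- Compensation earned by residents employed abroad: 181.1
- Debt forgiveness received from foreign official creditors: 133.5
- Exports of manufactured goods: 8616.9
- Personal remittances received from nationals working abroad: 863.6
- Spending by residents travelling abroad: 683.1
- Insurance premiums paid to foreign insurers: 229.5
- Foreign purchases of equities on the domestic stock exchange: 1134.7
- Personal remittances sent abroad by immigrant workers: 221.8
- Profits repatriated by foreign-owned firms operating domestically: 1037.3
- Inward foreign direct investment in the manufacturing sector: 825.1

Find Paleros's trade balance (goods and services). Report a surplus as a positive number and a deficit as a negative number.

8655.9

Goods: 8616.9 + 3320.1 - 2368.5 = 9568.5
Services: -229.5 - 683.1 = -912.6
Trade balance = 9568.5 + (-912.6) = 8655.9
(Excluded from the trade balance — secondary income: official foreign aid grants received (current) 457.4, personal remittances received from nationals working abroad 863.6, personal remittances sent abroad by immigrant workers 221.8; primary income: interest paid on external government debt 805.0, reinvested earnings on direct investment abroad 197.5, compensation earned by residents employed abroad 181.1, profits repatriated by foreign-owned firms operating domestically 1037.3; capital account: debt forgiveness received from foreign official creditors 133.5; financial account: foreign purchases of equities on the domestic stock exchange 1134.7, inward foreign direct investment in the manufacturing sector 825.1.)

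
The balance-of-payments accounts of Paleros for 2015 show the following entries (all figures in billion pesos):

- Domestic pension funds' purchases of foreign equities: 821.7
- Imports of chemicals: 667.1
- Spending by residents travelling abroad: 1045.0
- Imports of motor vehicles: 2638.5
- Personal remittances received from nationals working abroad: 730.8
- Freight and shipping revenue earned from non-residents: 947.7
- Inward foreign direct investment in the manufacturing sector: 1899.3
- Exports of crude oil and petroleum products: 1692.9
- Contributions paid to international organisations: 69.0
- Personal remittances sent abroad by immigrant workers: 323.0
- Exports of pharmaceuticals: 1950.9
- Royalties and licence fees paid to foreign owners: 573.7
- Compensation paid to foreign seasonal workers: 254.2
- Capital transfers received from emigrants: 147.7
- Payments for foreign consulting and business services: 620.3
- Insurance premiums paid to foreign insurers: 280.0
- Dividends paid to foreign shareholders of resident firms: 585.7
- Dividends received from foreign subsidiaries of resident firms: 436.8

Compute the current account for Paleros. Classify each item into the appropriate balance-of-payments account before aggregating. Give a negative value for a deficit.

-1297.4

Goods: 1692.9 + 1950.9 - 667.1 - 2638.5 = 338.2
Services: -573.7 - 280.0 - 620.3 + 947.7 - 1045.0 = -1571.3
Primary income: 436.8 - 585.7 - 254.2 = -403.1
Secondary income: -69.0 - 323.0 + 730.8 = 338.8
Current account = 338.2 + (-1571.3) + (-403.1) + 338.8 = -1297.4
(Excluded from the current account — financial account: domestic pension funds' purchases of foreign equities 821.7, inward foreign direct investment in the manufacturing sector 1899.3; capital account: capital transfers received from emigrants 147.7.)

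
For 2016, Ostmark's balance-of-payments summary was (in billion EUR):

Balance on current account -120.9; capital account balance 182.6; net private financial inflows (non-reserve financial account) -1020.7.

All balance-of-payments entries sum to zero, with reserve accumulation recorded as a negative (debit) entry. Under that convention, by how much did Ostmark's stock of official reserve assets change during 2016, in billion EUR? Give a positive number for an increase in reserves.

-959.0

Official reserve transactions balance = -((-120.9) + 182.6 + (-1020.7)) = 959.0
An accumulation of reserves is recorded as a debit (negative entry), so the change in the stock of reserves is the negative of that balance.
Change in official reserves = -(959.0) = -959.0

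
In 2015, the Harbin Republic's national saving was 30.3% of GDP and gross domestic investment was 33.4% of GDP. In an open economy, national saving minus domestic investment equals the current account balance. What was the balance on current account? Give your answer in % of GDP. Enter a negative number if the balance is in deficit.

CA = S - I = 30.3 - 33.4 = -3.1

-3.1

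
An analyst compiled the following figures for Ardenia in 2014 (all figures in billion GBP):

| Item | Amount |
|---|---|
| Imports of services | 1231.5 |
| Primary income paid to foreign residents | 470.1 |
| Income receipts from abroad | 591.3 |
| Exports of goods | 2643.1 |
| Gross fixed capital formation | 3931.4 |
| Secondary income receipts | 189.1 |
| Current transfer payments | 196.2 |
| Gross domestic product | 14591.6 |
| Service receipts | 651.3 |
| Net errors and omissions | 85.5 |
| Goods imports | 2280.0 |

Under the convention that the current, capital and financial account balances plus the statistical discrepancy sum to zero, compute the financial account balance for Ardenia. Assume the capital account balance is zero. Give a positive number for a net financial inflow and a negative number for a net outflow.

Goods balance = 2643.1 - 2280.0 = 363.1
Services balance = 651.3 - 1231.5 = -580.2
Trade balance (goods + services) = 363.1 + (-580.2) = -217.1
Net primary income = 591.3 - 470.1 = 121.2
Net secondary income = 189.1 - 196.2 = -7.1
Current account = -217.1 + 121.2 + (-7.1) = -103.0
Financial account = -(-103.0 + 85.5) = 17.5

17.5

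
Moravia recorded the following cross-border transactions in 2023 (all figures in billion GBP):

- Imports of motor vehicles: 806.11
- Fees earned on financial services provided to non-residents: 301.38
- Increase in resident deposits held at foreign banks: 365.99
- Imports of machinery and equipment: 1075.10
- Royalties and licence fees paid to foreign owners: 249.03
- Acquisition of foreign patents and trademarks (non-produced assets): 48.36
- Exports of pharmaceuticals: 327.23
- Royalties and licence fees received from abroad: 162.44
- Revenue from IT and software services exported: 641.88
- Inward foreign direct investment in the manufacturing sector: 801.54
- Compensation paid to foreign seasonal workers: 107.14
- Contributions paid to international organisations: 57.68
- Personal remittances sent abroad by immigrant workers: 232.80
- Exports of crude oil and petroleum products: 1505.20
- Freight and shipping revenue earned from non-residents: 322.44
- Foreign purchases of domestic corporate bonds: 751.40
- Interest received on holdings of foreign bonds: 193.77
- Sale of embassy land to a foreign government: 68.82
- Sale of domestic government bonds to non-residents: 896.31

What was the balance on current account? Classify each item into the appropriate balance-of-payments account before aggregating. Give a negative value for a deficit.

926.48

Goods: -806.11 + 327.23 + 1505.20 - 1075.10 = -48.78
Services: -249.03 + 322.44 + 641.88 + 162.44 + 301.38 = 1179.11
Primary income: 193.77 - 107.14 = 86.63
Secondary income: -57.68 - 232.80 = -290.48
Current account = (-48.78) + 1179.11 + 86.63 + (-290.48) = 926.48
(Excluded from the current account — financial account: increase in resident deposits held at foreign banks 365.99, inward foreign direct investment in the manufacturing sector 801.54, foreign purchases of domestic corporate bonds 751.40, sale of domestic government bonds to non-residents 896.31; capital account: acquisition of foreign patents and trademarks (non-produced assets) 48.36, sale of embassy land to a foreign government 68.82.)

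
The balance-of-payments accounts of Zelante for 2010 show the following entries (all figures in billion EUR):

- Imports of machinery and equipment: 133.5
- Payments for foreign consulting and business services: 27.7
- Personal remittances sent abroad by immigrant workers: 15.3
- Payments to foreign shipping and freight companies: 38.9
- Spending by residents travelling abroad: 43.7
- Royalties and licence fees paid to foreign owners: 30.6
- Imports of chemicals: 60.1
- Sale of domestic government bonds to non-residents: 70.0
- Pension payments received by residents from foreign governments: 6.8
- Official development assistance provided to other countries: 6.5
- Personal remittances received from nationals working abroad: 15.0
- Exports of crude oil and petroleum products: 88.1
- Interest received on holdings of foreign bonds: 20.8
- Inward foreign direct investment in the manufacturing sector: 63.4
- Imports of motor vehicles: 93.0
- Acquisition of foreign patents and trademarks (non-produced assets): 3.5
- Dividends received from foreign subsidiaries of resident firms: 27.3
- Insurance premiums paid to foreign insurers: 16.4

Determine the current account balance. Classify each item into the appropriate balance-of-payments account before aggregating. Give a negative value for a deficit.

Goods: -60.1 - 93.0 + 88.1 - 133.5 = -198.5
Services: -30.6 - 16.4 - 38.9 - 27.7 - 43.7 = -157.3
Primary income: 20.8 + 27.3 = 48.1
Secondary income: 15.0 - 15.3 + 6.8 - 6.5 = 0.0
Current account = (-198.5) + (-157.3) + 48.1 + 0.0 = -307.7
(Excluded from the current account — financial account: sale of domestic government bonds to non-residents 70.0, inward foreign direct investment in the manufacturing sector 63.4; capital account: acquisition of foreign patents and trademarks (non-produced assets) 3.5.)

-307.7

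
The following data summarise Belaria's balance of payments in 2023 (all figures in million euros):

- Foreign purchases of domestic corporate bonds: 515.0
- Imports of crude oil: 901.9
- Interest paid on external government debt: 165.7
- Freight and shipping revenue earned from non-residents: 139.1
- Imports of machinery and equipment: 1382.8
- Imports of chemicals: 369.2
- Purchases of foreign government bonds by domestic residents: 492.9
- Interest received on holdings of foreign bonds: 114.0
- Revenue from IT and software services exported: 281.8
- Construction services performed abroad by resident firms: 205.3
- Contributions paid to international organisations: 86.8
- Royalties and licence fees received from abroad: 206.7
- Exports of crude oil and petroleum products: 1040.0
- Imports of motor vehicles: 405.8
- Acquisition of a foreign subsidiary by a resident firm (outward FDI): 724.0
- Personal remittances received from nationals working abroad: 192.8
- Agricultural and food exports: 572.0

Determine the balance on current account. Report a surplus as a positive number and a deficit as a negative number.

-560.5

Goods: -1382.8 - 405.8 - 901.9 + 1040.0 - 369.2 + 572.0 = -1447.7
Services: 205.3 + 206.7 + 281.8 + 139.1 = 832.9
Primary income: 114.0 - 165.7 = -51.7
Secondary income: 192.8 - 86.8 = 106.0
Current account = (-1447.7) + 832.9 + (-51.7) + 106.0 = -560.5
(Excluded from the current account — financial account: foreign purchases of domestic corporate bonds 515.0, purchases of foreign government bonds by domestic residents 492.9, acquisition of a foreign subsidiary by a resident firm (outward FDI) 724.0.)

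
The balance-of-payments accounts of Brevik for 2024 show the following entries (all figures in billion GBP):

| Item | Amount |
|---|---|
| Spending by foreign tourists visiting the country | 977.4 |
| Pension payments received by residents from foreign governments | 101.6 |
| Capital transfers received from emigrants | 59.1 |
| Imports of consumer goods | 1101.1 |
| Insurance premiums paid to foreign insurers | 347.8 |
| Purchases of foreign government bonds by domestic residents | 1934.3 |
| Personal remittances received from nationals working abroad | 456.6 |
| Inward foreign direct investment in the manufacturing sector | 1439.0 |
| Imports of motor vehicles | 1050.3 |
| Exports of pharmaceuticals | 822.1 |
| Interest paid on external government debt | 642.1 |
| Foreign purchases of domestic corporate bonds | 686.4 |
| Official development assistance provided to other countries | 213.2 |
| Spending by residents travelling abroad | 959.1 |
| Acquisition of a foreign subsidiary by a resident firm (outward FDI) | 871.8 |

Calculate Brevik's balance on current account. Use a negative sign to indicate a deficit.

Goods: -1050.3 - 1101.1 + 822.1 = -1329.3
Services: 977.4 - 347.8 - 959.1 = -329.5
Primary income: -642.1
Secondary income: -213.2 + 101.6 + 456.6 = 345.0
Current account = (-1329.3) + (-329.5) + (-642.1) + 345.0 = -1955.9
(Excluded from the current account — capital account: capital transfers received from emigrants 59.1; financial account: purchases of foreign government bonds by domestic residents 1934.3, inward foreign direct investment in the manufacturing sector 1439.0, foreign purchases of domestic corporate bonds 686.4, acquisition of a foreign subsidiary by a resident firm (outward FDI) 871.8.)

-1955.9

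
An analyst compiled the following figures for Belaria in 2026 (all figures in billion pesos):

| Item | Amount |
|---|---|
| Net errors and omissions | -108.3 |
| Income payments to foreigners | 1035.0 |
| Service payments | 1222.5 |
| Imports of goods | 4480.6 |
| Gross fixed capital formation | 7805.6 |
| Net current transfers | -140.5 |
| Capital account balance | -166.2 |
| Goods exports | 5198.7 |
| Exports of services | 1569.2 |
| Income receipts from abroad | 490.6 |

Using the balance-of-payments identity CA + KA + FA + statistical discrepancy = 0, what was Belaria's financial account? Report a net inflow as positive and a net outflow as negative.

Goods balance = 5198.7 - 4480.6 = 718.1
Services balance = 1569.2 - 1222.5 = 346.7
Trade balance (goods + services) = 718.1 + 346.7 = 1064.8
Net primary income = 490.6 - 1035.0 = -544.4
Net secondary income = -140.5
Current account = 1064.8 + (-544.4) + (-140.5) = 379.9
Financial account = -(379.9 + (-166.2) + (-108.3)) = -105.4

-105.4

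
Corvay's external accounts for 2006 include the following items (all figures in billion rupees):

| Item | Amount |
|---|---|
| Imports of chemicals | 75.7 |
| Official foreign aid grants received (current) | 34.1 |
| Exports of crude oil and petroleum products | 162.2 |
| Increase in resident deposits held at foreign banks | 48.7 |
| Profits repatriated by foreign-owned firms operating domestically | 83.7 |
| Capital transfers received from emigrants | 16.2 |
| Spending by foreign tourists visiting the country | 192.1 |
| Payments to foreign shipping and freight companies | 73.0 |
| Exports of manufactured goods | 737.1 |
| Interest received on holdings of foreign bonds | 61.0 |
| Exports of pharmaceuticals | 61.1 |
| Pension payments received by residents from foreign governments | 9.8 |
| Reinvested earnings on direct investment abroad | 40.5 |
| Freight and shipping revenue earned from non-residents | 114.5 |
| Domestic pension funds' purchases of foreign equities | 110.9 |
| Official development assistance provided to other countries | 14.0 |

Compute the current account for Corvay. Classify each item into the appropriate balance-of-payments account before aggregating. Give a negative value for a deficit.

Goods: -75.7 + 737.1 + 162.2 + 61.1 = 884.7
Services: 192.1 - 73.0 + 114.5 = 233.6
Primary income: 40.5 + 61.0 - 83.7 = 17.8
Secondary income: -14.0 + 9.8 + 34.1 = 29.9
Current account = 884.7 + 233.6 + 17.8 + 29.9 = 1166.0
(Excluded from the current account — financial account: increase in resident deposits held at foreign banks 48.7, domestic pension funds' purchases of foreign equities 110.9; capital account: capital transfers received from emigrants 16.2.)

1166.0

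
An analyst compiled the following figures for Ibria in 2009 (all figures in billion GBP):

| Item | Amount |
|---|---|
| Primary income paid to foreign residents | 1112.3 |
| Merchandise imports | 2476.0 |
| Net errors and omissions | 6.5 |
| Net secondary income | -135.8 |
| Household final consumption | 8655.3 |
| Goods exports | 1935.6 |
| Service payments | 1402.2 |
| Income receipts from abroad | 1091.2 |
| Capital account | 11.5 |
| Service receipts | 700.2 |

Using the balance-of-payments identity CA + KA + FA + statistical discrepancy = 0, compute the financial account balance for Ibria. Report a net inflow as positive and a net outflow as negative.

Goods balance = 1935.6 - 2476.0 = -540.4
Services balance = 700.2 - 1402.2 = -702.0
Trade balance (goods + services) = -540.4 + (-702.0) = -1242.4
Net primary income = 1091.2 - 1112.3 = -21.1
Net secondary income = -135.8
Current account = -1242.4 + (-21.1) + (-135.8) = -1399.3
Financial account = -(-1399.3 + 11.5 + 6.5) = 1381.3

1381.3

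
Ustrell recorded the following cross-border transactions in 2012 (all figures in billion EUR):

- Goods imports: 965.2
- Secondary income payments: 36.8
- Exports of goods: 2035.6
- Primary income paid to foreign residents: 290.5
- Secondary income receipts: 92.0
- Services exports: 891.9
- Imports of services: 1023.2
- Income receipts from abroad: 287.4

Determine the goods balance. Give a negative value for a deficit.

Goods balance = 2035.6 - 965.2 = 1070.4

1070.4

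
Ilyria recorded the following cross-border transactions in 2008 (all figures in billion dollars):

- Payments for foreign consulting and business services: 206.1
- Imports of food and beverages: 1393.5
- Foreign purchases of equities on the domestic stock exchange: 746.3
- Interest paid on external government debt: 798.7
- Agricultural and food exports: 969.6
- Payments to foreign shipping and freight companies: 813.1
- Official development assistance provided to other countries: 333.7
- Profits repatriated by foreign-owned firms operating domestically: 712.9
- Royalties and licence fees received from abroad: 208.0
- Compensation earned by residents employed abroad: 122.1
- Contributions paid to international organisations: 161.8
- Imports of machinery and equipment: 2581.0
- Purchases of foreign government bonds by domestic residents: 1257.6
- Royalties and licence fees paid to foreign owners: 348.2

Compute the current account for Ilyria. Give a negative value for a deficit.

Goods: -2581.0 + 969.6 - 1393.5 = -3004.9
Services: -813.1 - 348.2 + 208.0 - 206.1 = -1159.4
Primary income: -798.7 - 712.9 + 122.1 = -1389.5
Secondary income: -161.8 - 333.7 = -495.5
Current account = (-3004.9) + (-1159.4) + (-1389.5) + (-495.5) = -6049.3
(Excluded from the current account — financial account: foreign purchases of equities on the domestic stock exchange 746.3, purchases of foreign government bonds by domestic residents 1257.6.)

-6049.3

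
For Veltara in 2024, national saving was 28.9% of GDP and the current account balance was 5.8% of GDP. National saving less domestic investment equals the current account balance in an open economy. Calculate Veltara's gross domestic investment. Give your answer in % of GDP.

23.1

S - I = CA (net lending to the rest of the world).
I = S - CA = 28.9 - 5.8 = 23.1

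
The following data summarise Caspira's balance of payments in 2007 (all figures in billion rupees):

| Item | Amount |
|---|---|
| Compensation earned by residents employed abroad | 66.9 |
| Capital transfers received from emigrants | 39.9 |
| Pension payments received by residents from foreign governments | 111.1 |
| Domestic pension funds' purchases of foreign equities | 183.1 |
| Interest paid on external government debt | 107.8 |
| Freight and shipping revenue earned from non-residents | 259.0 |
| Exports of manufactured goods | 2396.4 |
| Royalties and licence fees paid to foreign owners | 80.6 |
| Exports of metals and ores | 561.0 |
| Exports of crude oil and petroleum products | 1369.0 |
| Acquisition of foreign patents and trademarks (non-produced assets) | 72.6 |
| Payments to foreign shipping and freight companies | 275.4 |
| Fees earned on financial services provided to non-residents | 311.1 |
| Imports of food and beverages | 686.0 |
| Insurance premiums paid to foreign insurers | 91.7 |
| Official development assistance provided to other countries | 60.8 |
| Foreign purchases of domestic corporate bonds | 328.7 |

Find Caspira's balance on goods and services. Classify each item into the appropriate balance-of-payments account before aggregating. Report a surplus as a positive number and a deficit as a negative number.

Goods: 561.0 + 1369.0 - 686.0 + 2396.4 = 3640.4
Services: -275.4 - 91.7 + 259.0 + 311.1 - 80.6 = 122.4
Trade balance = 3640.4 + 122.4 = 3762.8
(Excluded from the trade balance — primary income: compensation earned by residents employed abroad 66.9, interest paid on external government debt 107.8; capital account: capital transfers received from emigrants 39.9, acquisition of foreign patents and trademarks (non-produced assets) 72.6; secondary income: pension payments received by residents from foreign governments 111.1, official development assistance provided to other countries 60.8; financial account: domestic pension funds' purchases of foreign equities 183.1, foreign purchases of domestic corporate bonds 328.7.)

3762.8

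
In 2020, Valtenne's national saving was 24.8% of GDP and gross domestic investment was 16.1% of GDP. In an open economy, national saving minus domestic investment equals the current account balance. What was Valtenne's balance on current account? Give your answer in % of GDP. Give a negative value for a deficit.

8.7

S - I = CA (net lending to the rest of the world).
CA = S - I = 24.8 - 16.1 = 8.7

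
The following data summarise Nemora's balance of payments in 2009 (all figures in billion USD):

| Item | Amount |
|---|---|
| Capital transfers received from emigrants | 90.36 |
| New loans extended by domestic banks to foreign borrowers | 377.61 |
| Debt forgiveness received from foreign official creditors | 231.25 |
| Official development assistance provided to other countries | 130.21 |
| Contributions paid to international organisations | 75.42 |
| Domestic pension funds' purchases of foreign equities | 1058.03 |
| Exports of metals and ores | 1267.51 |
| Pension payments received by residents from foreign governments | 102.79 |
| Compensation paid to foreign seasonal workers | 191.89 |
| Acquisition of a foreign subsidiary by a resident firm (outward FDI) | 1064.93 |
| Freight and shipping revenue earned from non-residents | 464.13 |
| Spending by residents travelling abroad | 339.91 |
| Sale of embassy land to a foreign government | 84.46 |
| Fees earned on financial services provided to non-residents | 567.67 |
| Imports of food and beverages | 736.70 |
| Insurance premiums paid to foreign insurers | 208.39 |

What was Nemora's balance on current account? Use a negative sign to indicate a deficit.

719.58

Goods: 1267.51 - 736.70 = 530.81
Services: -208.39 + 464.13 - 339.91 + 567.67 = 483.50
Primary income: -191.89
Secondary income: -75.42 - 130.21 + 102.79 = -102.84
Current account = 530.81 + 483.50 + (-191.89) + (-102.84) = 719.58
(Excluded from the current account — capital account: capital transfers received from emigrants 90.36, debt forgiveness received from foreign official creditors 231.25, sale of embassy land to a foreign government 84.46; financial account: new loans extended by domestic banks to foreign borrowers 377.61, domestic pension funds' purchases of foreign equities 1058.03, acquisition of a foreign subsidiary by a resident firm (outward FDI) 1064.93.)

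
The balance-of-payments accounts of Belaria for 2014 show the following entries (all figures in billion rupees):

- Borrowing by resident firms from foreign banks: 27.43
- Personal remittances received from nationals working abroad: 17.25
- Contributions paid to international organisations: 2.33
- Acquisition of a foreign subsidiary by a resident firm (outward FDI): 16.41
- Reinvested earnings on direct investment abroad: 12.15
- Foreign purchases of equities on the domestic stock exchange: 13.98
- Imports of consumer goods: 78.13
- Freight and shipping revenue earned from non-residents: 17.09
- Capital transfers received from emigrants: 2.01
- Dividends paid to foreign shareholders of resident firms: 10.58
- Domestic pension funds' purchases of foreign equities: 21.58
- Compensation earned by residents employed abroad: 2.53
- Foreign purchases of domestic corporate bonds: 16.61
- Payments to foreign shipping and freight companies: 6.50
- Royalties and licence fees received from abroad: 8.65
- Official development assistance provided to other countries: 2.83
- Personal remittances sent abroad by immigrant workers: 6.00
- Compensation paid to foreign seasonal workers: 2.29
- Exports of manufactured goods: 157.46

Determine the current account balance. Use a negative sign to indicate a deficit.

106.47

Goods: 157.46 - 78.13 = 79.33
Services: 17.09 - 6.50 + 8.65 = 19.24
Primary income: 2.53 - 10.58 + 12.15 - 2.29 = 1.81
Secondary income: -2.33 - 2.83 + 17.25 - 6.00 = 6.09
Current account = 79.33 + 19.24 + 1.81 + 6.09 = 106.47
(Excluded from the current account — financial account: borrowing by resident firms from foreign banks 27.43, acquisition of a foreign subsidiary by a resident firm (outward FDI) 16.41, foreign purchases of equities on the domestic stock exchange 13.98, domestic pension funds' purchases of foreign equities 21.58, foreign purchases of domestic corporate bonds 16.61; capital account: capital transfers received from emigrants 2.01.)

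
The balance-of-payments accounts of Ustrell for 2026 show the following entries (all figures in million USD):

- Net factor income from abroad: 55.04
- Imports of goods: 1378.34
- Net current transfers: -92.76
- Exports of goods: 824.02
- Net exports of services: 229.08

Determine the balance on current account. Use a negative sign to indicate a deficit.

Goods balance = 824.02 - 1378.34 = -554.32
Services balance = 229.08
Trade balance (goods + services) = -554.32 + 229.08 = -325.24
Net primary income = 55.04
Net secondary income = -92.76
Current account = -325.24 + 55.04 + (-92.76) = -362.96

-362.96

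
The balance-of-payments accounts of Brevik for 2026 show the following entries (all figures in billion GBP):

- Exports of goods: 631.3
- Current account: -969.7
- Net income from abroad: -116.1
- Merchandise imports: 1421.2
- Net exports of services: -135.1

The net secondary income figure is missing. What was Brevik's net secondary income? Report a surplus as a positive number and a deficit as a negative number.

71.4

Current account = goods balance + services balance + net primary income + net secondary income
Sum of the known components = -1041.1
Net secondary income = CA - (known components) = -969.7 - (-1041.1) = 71.4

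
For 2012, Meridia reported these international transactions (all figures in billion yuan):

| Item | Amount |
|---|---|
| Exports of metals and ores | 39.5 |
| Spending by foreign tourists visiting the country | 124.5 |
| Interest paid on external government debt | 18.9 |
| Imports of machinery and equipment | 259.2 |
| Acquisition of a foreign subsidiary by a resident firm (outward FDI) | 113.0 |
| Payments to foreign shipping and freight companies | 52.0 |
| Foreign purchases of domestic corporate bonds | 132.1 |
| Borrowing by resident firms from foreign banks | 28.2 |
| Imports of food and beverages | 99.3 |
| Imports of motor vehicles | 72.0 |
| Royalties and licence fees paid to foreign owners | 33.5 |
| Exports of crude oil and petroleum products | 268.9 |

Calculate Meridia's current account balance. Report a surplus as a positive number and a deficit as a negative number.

Goods: 39.5 + 268.9 - 99.3 - 72.0 - 259.2 = -122.1
Services: -33.5 + 124.5 - 52.0 = 39.0
Primary income: -18.9
Current account = (-122.1) + 39.0 + (-18.9) = -102.0
(Excluded from the current account — financial account: acquisition of a foreign subsidiary by a resident firm (outward FDI) 113.0, foreign purchases of domestic corporate bonds 132.1, borrowing by resident firms from foreign banks 28.2.)

-102.0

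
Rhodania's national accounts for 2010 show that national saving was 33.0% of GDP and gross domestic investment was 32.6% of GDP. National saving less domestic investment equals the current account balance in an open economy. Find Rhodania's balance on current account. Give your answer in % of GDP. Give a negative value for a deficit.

0.4

CA = S - I = 33.0 - 32.6 = 0.4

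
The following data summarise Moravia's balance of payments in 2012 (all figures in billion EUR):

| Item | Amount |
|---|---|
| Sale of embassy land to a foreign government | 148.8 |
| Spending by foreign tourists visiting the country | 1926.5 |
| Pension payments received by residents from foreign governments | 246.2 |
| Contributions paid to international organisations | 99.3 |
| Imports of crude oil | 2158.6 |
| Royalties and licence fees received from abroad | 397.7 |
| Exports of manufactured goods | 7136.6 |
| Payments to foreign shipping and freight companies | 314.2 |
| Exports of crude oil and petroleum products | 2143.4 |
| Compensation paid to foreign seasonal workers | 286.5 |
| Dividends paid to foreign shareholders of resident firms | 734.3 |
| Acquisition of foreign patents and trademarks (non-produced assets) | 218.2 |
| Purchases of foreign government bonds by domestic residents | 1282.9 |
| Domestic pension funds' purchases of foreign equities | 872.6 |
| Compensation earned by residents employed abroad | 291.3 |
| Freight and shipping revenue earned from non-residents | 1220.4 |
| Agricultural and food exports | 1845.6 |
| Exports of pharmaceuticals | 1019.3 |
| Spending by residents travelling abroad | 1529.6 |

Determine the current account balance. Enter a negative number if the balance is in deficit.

Goods: 1019.3 + 7136.6 - 2158.6 + 1845.6 + 2143.4 = 9986.3
Services: 397.7 - 314.2 - 1529.6 + 1220.4 + 1926.5 = 1700.8
Primary income: -286.5 - 734.3 + 291.3 = -729.5
Secondary income: -99.3 + 246.2 = 146.9
Current account = 9986.3 + 1700.8 + (-729.5) + 146.9 = 11104.5
(Excluded from the current account — capital account: sale of embassy land to a foreign government 148.8, acquisition of foreign patents and trademarks (non-produced assets) 218.2; financial account: purchases of foreign government bonds by domestic residents 1282.9, domestic pension funds' purchases of foreign equities 872.6.)

11104.5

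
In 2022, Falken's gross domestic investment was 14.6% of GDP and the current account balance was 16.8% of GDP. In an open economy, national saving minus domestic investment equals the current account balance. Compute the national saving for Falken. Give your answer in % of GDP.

31.4

S = I + CA = 14.6 + 16.8 = 31.4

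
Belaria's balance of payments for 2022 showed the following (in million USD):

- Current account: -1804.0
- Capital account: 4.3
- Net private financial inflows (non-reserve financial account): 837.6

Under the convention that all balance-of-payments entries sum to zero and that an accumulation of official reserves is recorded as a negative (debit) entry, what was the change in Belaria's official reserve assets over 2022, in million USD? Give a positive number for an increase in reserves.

-962.1

Official reserve transactions balance = -((-1804.0) + 4.3 + 837.6) = 962.1
An accumulation of reserves is recorded as a debit (negative entry), so the change in the stock of reserves is the negative of that balance.
Change in official reserves = -(962.1) = -962.1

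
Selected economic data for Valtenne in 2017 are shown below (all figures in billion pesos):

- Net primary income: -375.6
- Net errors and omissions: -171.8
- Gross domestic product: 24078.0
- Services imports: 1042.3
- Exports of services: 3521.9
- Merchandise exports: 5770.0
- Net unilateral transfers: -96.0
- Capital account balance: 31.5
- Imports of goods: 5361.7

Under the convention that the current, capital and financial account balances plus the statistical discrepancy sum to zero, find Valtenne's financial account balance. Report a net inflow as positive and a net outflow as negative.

Goods balance = 5770.0 - 5361.7 = 408.3
Services balance = 3521.9 - 1042.3 = 2479.6
Trade balance (goods + services) = 408.3 + 2479.6 = 2887.9
Net primary income = -375.6
Net secondary income = -96.0
Current account = 2887.9 + (-375.6) + (-96.0) = 2416.3
Financial account = -(2416.3 + 31.5 + (-171.8)) = -2276.0

-2276.0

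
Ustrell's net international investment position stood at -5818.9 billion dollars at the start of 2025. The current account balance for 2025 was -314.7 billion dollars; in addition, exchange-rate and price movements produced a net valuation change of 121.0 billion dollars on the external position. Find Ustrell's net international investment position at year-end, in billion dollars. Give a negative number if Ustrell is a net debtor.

-6012.6

Change in NIIP = current account + net valuation change = -314.7 + 121.0 = -193.7
End-of-year NIIP = -5818.9 + (-193.7) = -6012.6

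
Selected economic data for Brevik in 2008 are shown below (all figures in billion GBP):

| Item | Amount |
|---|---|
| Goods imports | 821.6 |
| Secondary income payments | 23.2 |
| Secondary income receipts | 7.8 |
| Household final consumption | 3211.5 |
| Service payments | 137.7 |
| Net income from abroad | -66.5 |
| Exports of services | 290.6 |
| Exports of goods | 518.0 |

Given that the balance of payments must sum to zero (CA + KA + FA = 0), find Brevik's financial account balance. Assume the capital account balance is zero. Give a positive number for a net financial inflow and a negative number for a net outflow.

232.6

Goods balance = 518.0 - 821.6 = -303.6
Services balance = 290.6 - 137.7 = 152.9
Trade balance (goods + services) = -303.6 + 152.9 = -150.7
Net primary income = -66.5
Net secondary income = 7.8 - 23.2 = -15.4
Current account = -150.7 + (-66.5) + (-15.4) = -232.6
Financial account = -(-232.6) = 232.6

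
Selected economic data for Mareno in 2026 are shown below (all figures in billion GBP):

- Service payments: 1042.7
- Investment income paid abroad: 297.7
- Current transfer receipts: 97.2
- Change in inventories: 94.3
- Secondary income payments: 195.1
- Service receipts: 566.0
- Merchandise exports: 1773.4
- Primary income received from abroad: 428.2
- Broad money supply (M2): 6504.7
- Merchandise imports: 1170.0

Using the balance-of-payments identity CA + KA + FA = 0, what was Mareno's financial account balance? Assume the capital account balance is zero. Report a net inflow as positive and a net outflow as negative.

-159.3

Goods balance = 1773.4 - 1170.0 = 603.4
Services balance = 566.0 - 1042.7 = -476.7
Trade balance (goods + services) = 603.4 + (-476.7) = 126.7
Net primary income = 428.2 - 297.7 = 130.5
Net secondary income = 97.2 - 195.1 = -97.9
Current account = 126.7 + 130.5 + (-97.9) = 159.3
Financial account = -(159.3) = -159.3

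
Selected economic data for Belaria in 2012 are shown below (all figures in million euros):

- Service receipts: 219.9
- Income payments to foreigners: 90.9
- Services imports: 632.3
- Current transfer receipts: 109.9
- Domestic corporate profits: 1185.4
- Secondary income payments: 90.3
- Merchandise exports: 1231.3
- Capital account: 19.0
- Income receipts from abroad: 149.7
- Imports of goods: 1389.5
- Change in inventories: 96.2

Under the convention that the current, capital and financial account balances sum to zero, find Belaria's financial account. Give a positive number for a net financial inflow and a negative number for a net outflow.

Goods balance = 1231.3 - 1389.5 = -158.2
Services balance = 219.9 - 632.3 = -412.4
Trade balance (goods + services) = -158.2 + (-412.4) = -570.6
Net primary income = 149.7 - 90.9 = 58.8
Net secondary income = 109.9 - 90.3 = 19.6
Current account = -570.6 + 58.8 + 19.6 = -492.2
Financial account = -(-492.2 + 19.0) = 473.2

473.2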